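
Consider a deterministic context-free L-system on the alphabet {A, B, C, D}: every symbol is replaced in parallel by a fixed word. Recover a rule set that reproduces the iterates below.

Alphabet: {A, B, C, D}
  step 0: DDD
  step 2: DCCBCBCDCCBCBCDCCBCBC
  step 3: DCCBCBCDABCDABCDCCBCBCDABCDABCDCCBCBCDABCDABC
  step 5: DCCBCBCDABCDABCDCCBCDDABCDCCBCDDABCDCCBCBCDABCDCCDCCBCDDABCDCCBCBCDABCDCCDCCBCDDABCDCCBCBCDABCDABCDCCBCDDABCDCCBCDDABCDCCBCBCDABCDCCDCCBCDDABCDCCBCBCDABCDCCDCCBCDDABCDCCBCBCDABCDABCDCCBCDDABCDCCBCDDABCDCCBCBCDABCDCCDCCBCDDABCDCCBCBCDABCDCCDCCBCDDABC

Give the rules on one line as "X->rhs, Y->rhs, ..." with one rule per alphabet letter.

  step 2 ⇒ step 3: DCCBCBCDCCBCBCDCCBCBC ⇒ DCC·BC·BC·DA·BC·DA·BC·DCC·BC·BC·DA·BC·DA·BC·DCC·BC·BC·DA·BC·DA·BC
    B ↦ DA
    C ↦ BC
    D ↦ DCC
    A ↦ BCD  (constrained at step 3)

A->BCD, B->DA, C->BC, D->DCC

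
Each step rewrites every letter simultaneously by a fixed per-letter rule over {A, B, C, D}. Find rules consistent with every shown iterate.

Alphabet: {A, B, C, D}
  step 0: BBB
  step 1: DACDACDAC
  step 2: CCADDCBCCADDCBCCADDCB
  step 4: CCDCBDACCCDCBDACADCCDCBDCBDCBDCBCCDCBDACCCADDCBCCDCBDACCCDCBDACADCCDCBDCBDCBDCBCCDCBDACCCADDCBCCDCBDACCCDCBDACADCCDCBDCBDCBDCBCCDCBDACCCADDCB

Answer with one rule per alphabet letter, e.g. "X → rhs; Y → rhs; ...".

A->AD, B->DAC, C->DCB, D->CC

  step 1 ⇒ step 2: DACDACDAC ⇒ CC·AD·DCB·CC·AD·DCB·CC·AD·DCB
    A ↦ AD
    C ↦ DCB
    D ↦ CC
  step 0 ⇒ step 1: BBB ⇒ DAC·DAC·DAC
    B ↦ DAC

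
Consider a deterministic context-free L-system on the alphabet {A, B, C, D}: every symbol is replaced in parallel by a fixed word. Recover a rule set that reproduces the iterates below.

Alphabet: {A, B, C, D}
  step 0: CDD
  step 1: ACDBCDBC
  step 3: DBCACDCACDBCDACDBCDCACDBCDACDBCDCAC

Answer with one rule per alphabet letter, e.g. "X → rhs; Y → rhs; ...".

  step 0 ⇒ step 1: CDD ⇒ AC·DBC·DBC
    C ↦ AC
    D ↦ DBC
    A ↦ DC  (constrained at step 1)
    B ↦ D  (constrained at step 1)

A->DC, B->D, C->AC, D->DBC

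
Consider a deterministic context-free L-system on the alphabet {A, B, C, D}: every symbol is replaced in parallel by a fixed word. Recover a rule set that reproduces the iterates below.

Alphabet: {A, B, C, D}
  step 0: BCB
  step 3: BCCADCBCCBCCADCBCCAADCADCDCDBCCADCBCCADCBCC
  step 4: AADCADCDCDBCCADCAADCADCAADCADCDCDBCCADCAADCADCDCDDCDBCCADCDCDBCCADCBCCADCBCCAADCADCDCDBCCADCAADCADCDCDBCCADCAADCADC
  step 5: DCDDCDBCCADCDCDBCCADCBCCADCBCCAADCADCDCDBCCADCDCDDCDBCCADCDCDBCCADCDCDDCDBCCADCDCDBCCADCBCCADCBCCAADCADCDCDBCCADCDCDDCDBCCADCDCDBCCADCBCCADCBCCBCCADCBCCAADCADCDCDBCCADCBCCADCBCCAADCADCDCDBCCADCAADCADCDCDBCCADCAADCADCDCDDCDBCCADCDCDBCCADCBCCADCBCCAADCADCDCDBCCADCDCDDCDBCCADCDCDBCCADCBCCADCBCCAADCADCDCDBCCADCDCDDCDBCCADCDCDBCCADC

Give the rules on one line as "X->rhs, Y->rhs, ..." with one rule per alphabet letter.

A->DCD, B->A, C->ADC, D->BCC

  step 4 ⇒ step 5: AADCADCDCDBCCADCAADCADCAADCADCDCDBCCADCAADCADCDCDDCDBCCADCDCDBCCADCBCCADCBCCAADCADCDCDBCCADCAADCADCDCDBCCADCAADCADC ⇒ DCD·DCD·BCC·ADC·DCD·BCC·ADC·BCC·ADC·BCC·A·ADC·ADC·DCD·BCC·ADC·DCD·DCD·BCC·ADC·DCD·BCC·ADC·DCD·DCD·BCC·ADC·DCD·BCC·ADC·BCC·ADC·BCC·A·ADC·ADC·DCD·BCC·ADC·DCD·DCD·BCC·ADC·DCD·BCC·ADC·BCC·ADC·BCC·BCC·ADC·BCC·A·ADC·ADC·DCD·BCC·ADC·BCC·ADC·BCC·A·ADC·ADC·DCD·BCC·ADC·A·ADC·ADC·DCD·BCC·ADC·A·ADC·ADC·DCD·DCD·BCC·ADC·DCD·BCC·ADC·BCC·ADC·BCC·A·ADC·ADC·DCD·BCC·ADC·DCD·DCD·BCC·ADC·DCD·BCC·ADC·BCC·ADC·BCC·A·ADC·ADC·DCD·BCC·ADC·DCD·DCD·BCC·ADC·DCD·BCC·ADC
    A ↦ DCD
    B ↦ A
    C ↦ ADC
    D ↦ BCC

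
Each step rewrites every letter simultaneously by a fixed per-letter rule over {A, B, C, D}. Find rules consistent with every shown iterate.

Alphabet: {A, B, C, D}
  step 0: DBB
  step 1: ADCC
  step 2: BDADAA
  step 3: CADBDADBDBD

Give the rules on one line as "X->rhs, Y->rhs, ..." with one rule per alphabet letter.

A->BD, B->C, C->A, D->AD

  step 2 ⇒ step 3: BDADAA ⇒ C·AD·BD·AD·BD·BD
    A ↦ BD
    B ↦ C
    D ↦ AD
  step 1 ⇒ step 2: ADCC ⇒ BD·AD·A·A
    C ↦ A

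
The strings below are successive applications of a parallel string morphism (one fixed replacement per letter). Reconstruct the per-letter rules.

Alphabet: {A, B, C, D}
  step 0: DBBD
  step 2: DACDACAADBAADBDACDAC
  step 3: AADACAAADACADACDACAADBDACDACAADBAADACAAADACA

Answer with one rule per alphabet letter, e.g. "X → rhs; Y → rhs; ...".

  step 2 ⇒ step 3: DACDACAADBAADBDACDAC ⇒ AA·DAC·A·AA·DAC·A·DAC·DAC·AA·DB·DAC·DAC·AA·DB·AA·DAC·A·AA·DAC·A
    A ↦ DAC
    B ↦ DB
    C ↦ A
    D ↦ AA

A->DAC, B->DB, C->A, D->AA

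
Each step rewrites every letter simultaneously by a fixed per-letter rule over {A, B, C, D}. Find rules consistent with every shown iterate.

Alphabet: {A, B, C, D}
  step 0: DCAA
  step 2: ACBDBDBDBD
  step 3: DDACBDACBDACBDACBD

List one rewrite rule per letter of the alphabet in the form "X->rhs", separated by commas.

A->D, B->AC, C->D, D->BD

  step 2 ⇒ step 3: ACBDBDBDBD ⇒ D·D·AC·BD·AC·BD·AC·BD·AC·BD
    A ↦ D
    B ↦ AC
    C ↦ D
    D ↦ BD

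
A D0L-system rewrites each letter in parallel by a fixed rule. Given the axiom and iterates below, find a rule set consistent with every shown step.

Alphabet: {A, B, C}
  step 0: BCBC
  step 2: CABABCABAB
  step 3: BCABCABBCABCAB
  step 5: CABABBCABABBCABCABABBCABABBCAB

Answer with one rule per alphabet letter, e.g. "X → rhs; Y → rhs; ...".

  step 2 ⇒ step 3: CABABCABAB ⇒ B·C·AB·C·AB·B·C·AB·C·AB
    A ↦ C
    B ↦ AB
    C ↦ B

A->C, B->AB, C->B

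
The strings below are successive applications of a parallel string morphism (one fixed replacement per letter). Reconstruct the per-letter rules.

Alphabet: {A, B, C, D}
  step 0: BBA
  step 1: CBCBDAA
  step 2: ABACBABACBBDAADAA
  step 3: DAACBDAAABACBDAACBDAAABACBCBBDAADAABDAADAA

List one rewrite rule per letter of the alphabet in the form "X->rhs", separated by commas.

A->DAA, B->CB, C->ABA, D->B

  step 2 ⇒ step 3: ABACBABACBBDAADAA ⇒ DAA·CB·DAA·ABA·CB·DAA·CB·DAA·ABA·CB·CB·B·DAA·DAA·B·DAA·DAA
    A ↦ DAA
    B ↦ CB
    C ↦ ABA
    D ↦ B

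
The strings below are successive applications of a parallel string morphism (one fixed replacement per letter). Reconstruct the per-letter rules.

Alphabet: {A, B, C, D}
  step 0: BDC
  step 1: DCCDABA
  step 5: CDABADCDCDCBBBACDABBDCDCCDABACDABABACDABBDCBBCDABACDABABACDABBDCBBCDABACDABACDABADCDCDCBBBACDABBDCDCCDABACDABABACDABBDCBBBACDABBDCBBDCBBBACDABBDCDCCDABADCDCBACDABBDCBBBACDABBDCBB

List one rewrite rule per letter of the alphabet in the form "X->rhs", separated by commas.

A->BB, B->DC, C->BA, D->CDA

  step 0 ⇒ step 1: BDC ⇒ DC·CDA·BA
    B ↦ DC
    C ↦ BA
    D ↦ CDA
    A ↦ BB  (constrained at step 1)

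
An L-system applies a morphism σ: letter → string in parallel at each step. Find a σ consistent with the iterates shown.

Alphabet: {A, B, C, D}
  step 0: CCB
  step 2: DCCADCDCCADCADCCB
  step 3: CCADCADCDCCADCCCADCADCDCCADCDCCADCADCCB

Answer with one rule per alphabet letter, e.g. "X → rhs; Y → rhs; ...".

  step 2 ⇒ step 3: DCCADCDCCADCADCCB ⇒ CC·ADC·ADC·D·CC·ADC·CC·ADC·ADC·D·CC·ADC·D·CC·ADC·ADC·CB
    A ↦ D
    B ↦ CB
    C ↦ ADC
    D ↦ CC

A->D, B->CB, C->ADC, D->CC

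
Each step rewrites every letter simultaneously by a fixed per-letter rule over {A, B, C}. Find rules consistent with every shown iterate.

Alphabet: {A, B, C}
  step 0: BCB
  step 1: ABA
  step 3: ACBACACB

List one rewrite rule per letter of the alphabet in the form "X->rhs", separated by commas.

  step 0 ⇒ step 1: BCB ⇒ A·B·A
    B ↦ A
    C ↦ B
    A ↦ AC  (constrained at step 1)

A->AC, B->A, C->B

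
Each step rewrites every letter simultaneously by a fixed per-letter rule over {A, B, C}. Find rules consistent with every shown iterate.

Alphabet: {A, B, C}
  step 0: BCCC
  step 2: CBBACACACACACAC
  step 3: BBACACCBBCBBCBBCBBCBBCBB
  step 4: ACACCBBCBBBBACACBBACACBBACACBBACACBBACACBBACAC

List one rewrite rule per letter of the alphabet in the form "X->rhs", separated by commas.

A->C, B->AC, C->BB

  step 3 ⇒ step 4: BBACACCBBCBBCBBCBBCBBCBB ⇒ AC·AC·C·BB·C·BB·BB·AC·AC·BB·AC·AC·BB·AC·AC·BB·AC·AC·BB·AC·AC·BB·AC·AC
    A ↦ C
    B ↦ AC
    C ↦ BB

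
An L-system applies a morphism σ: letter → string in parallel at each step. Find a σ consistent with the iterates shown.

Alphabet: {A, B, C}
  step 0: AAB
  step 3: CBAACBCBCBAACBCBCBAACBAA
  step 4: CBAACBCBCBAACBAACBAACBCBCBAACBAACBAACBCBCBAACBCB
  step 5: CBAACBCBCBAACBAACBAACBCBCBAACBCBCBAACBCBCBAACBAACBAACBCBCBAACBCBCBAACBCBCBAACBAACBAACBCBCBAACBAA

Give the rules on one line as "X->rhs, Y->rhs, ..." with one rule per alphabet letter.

  step 4 ⇒ step 5: CBAACBCBCBAACBAACBAACBCBCBAACBAACBAACBCBCBAACBCB ⇒ CB·AA·CB·CB·CB·AA·CB·AA·CB·AA·CB·CB·CB·AA·CB·CB·CB·AA·CB·CB·CB·AA·CB·AA·CB·AA·CB·CB·CB·AA·CB·CB·CB·AA·CB·CB·CB·AA·CB·AA·CB·AA·CB·CB·CB·AA·CB·AA
    A ↦ CB
    B ↦ AA
    C ↦ CB

A->CB, B->AA, C->CB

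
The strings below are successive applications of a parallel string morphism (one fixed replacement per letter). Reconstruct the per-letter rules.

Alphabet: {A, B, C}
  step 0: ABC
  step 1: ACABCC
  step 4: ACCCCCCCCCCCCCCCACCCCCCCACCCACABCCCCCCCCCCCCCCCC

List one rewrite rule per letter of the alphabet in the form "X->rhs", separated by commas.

A->AC, B->AB, C->CC

  step 0 ⇒ step 1: ABC ⇒ AC·AB·CC
    A ↦ AC
    B ↦ AB
    C ↦ CC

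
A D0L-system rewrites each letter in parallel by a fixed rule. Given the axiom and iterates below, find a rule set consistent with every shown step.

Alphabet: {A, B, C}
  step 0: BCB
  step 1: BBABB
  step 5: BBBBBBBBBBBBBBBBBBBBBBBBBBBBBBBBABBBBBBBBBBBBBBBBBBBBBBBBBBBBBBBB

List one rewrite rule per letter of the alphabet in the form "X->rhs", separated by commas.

A->C, B->BB, C->A

  step 0 ⇒ step 1: BCB ⇒ BB·A·BB
    B ↦ BB
    C ↦ A
    A ↦ C  (constrained at step 1)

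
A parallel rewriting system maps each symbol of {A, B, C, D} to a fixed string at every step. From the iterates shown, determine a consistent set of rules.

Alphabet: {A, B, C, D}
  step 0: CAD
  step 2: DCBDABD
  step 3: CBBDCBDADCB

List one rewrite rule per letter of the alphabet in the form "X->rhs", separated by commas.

  step 2 ⇒ step 3: DCBDABD ⇒ CB·B·D·CB·DA·D·CB
    A ↦ DA
    B ↦ D
    C ↦ B
    D ↦ CB

A->DA, B->D, C->B, D->CB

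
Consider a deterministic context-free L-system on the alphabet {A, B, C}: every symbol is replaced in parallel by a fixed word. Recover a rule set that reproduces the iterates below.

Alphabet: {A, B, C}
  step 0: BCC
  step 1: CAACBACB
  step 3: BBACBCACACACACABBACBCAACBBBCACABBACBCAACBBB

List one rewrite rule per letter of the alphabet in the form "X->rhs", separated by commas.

  step 0 ⇒ step 1: BCC ⇒ CA·ACB·ACB
    B ↦ CA
    C ↦ ACB
    A ↦ BB  (constrained at step 1)

A->BB, B->CA, C->ACB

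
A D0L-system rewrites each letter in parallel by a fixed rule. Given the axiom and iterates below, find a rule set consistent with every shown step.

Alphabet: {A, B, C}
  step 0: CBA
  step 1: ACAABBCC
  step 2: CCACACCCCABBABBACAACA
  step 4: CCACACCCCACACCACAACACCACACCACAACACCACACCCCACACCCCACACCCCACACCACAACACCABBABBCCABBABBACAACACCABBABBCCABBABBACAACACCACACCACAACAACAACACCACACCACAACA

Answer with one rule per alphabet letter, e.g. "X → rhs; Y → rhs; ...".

  step 1 ⇒ step 2: ACAABBCC ⇒ CC·ACA·CC·CC·ABB·ABB·ACA·ACA
    A ↦ CC
    B ↦ ABB
    C ↦ ACA

A->CC, B->ABB, C->ACA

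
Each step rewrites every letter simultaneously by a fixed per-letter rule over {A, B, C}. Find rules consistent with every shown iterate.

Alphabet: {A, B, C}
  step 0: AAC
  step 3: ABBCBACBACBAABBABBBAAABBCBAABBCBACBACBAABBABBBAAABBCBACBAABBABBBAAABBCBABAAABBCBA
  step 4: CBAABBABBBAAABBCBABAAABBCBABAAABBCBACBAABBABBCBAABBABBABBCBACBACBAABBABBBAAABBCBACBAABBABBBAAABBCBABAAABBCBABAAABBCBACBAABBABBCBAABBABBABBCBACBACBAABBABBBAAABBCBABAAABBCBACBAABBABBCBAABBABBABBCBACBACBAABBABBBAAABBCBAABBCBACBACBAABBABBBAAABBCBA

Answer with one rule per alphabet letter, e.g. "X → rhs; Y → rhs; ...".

  step 3 ⇒ step 4: ABBCBACBACBAABBABBBAAABBCBAABBCBACBACBAABBABBBAAABBCBACBAABBABBBAAABBCBABAAABBCBA ⇒ CBA·ABB·ABB·BAA·ABB·CBA·BAA·ABB·CBA·BAA·ABB·CBA·CBA·ABB·ABB·CBA·ABB·ABB·ABB·CBA·CBA·CBA·ABB·ABB·BAA·ABB·CBA·CBA·ABB·ABB·BAA·ABB·CBA·BAA·ABB·CBA·BAA·ABB·CBA·CBA·ABB·ABB·CBA·ABB·ABB·ABB·CBA·CBA·CBA·ABB·ABB·BAA·ABB·CBA·BAA·ABB·CBA·CBA·ABB·ABB·CBA·ABB·ABB·ABB·CBA·CBA·CBA·ABB·ABB·BAA·ABB·CBA·ABB·CBA·CBA·CBA·ABB·ABB·BAA·ABB·CBA
    A ↦ CBA
    B ↦ ABB
    C ↦ BAA

A->CBA, B->ABB, C->BAA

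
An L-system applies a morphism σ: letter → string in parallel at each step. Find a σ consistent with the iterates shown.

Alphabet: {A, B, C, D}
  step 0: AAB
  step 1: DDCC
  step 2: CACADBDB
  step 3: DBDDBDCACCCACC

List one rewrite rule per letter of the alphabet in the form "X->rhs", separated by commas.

A->D, B->CC, C->DB, D->CA

  step 2 ⇒ step 3: CACADBDB ⇒ DB·D·DB·D·CA·CC·CA·CC
    A ↦ D
    B ↦ CC
    C ↦ DB
    D ↦ CA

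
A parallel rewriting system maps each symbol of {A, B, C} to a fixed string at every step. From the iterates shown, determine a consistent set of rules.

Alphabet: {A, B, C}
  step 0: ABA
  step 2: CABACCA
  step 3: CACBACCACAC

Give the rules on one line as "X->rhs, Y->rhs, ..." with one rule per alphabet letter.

A->C, B->BA, C->CA

  step 2 ⇒ step 3: CABACCA ⇒ CA·C·BA·C·CA·CA·C
    A ↦ C
    B ↦ BA
    C ↦ CA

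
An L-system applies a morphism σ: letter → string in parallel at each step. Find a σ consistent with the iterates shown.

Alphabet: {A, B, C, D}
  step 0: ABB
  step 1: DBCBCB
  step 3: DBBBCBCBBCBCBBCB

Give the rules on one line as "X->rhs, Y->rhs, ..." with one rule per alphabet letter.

A->DB, B->CB, C->B, D->AC

  step 0 ⇒ step 1: ABB ⇒ DB·CB·CB
    A ↦ DB
    B ↦ CB
    C ↦ B  (constrained at step 1)
    D ↦ AC  (constrained at step 1)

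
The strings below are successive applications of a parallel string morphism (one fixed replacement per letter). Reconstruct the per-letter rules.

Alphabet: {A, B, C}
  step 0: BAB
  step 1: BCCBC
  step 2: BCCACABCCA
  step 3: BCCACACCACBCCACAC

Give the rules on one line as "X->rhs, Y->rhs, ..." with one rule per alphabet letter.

A->C, B->BC, C->CA

  step 2 ⇒ step 3: BCCACABCCA ⇒ BC·CA·CA·C·CA·C·BC·CA·CA·C
    A ↦ C
    B ↦ BC
    C ↦ CA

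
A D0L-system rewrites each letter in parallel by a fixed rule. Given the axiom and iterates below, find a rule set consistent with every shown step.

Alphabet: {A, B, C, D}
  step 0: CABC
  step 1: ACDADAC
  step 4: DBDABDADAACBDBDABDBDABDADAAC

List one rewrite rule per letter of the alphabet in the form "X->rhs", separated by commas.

  step 0 ⇒ step 1: CABC ⇒ AC·DA·D·AC
    A ↦ DA
    B ↦ D
    C ↦ AC
    D ↦ B  (constrained at step 1)

A->DA, B->D, C->AC, D->B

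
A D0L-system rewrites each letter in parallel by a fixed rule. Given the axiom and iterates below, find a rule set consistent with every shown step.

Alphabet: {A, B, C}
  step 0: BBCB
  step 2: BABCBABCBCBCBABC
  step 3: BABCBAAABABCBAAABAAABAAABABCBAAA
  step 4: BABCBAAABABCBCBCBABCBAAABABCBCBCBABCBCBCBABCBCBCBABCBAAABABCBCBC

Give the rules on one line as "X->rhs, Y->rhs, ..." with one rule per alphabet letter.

A->BC, B->BA, C->AA

  step 3 ⇒ step 4: BABCBAAABABCBAAABAAABAAABABCBAAA ⇒ BA·BC·BA·AA·BA·BC·BC·BC·BA·BC·BA·AA·BA·BC·BC·BC·BA·BC·BC·BC·BA·BC·BC·BC·BA·BC·BA·AA·BA·BC·BC·BC
    A ↦ BC
    B ↦ BA
    C ↦ AA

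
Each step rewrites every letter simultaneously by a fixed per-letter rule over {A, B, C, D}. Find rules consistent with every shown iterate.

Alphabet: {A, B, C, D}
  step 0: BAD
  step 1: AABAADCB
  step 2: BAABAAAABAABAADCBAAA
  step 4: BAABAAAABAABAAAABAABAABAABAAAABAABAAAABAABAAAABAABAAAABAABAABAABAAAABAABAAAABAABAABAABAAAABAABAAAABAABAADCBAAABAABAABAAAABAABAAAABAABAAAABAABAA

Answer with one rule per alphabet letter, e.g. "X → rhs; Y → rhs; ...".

A->BAA, B->AA, C->A, D->DCB

  step 1 ⇒ step 2: AABAADCB ⇒ BAA·BAA·AA·BAA·BAA·DCB·A·AA
    A ↦ BAA
    B ↦ AA
    C ↦ A
    D ↦ DCB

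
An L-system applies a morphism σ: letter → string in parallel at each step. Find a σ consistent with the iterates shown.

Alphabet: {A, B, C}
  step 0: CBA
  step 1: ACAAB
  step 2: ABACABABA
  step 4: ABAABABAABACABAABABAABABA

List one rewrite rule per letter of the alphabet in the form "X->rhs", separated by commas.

A->AB, B->A, C->AC

  step 1 ⇒ step 2: ACAAB ⇒ AB·AC·AB·AB·A
    A ↦ AB
    B ↦ A
    C ↦ AC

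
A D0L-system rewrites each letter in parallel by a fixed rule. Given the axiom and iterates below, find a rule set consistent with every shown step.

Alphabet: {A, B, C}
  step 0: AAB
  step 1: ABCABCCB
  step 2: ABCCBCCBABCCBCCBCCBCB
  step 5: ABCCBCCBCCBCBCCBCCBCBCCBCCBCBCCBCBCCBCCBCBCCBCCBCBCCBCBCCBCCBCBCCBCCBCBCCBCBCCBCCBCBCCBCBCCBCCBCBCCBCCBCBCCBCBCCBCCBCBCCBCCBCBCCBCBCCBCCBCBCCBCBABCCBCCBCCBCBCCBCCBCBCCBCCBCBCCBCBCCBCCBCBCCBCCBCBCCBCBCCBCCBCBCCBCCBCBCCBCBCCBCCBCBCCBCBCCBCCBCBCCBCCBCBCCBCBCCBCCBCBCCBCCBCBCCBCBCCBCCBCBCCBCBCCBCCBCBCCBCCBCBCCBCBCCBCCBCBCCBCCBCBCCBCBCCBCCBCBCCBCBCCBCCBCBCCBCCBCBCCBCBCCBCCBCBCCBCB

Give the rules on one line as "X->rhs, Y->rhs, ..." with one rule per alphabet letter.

A->ABC, B->CB, C->CCB

  step 1 ⇒ step 2: ABCABCCB ⇒ ABC·CB·CCB·ABC·CB·CCB·CCB·CB
    A ↦ ABC
    B ↦ CB
    C ↦ CCB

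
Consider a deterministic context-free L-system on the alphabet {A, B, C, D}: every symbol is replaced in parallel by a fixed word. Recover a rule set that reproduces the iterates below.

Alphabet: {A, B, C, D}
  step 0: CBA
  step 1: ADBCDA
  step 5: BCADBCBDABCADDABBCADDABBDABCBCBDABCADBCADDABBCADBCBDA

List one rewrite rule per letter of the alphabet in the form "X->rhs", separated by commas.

  step 0 ⇒ step 1: CBA ⇒ AD·BC·DA
    A ↦ DA
    B ↦ BC
    C ↦ AD
    D ↦ B  (constrained at step 1)

A->DA, B->BC, C->AD, D->B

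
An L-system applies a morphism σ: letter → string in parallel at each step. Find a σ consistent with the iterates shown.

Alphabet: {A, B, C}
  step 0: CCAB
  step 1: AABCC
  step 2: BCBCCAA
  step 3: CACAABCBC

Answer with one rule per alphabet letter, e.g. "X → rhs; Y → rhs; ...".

A->BC, B->C, C->A

  step 2 ⇒ step 3: BCBCCAA ⇒ C·A·C·A·A·BC·BC
    A ↦ BC
    B ↦ C
    C ↦ A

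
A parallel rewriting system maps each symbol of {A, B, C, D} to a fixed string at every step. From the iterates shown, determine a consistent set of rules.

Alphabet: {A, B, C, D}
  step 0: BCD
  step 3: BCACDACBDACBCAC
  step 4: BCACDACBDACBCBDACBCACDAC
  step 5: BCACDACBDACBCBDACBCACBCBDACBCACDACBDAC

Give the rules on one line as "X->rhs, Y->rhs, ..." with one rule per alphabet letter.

  step 4 ⇒ step 5: BCACDACBDACBCBDACBCACDAC ⇒ BC·AC·D·AC·B·D·AC·BC·B·D·AC·BC·AC·BC·B·D·AC·BC·AC·D·AC·B·D·AC
    A ↦ D
    B ↦ BC
    C ↦ AC
    D ↦ B

A->D, B->BC, C->AC, D->B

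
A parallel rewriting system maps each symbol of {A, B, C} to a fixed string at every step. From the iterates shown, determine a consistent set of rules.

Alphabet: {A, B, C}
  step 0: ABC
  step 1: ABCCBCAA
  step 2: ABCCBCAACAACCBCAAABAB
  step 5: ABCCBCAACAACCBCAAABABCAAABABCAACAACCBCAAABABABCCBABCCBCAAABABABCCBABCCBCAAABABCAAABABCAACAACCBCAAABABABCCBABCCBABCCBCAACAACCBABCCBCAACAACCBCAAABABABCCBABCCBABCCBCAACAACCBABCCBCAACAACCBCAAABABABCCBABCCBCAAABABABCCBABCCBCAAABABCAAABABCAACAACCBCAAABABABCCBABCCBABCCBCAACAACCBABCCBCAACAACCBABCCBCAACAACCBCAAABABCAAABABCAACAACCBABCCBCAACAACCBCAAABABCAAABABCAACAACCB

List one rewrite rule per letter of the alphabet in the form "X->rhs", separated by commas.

A->AB, B->CCB, C->CAA

  step 1 ⇒ step 2: ABCCBCAA ⇒ AB·CCB·CAA·CAA·CCB·CAA·AB·AB
    A ↦ AB
    B ↦ CCB
    C ↦ CAA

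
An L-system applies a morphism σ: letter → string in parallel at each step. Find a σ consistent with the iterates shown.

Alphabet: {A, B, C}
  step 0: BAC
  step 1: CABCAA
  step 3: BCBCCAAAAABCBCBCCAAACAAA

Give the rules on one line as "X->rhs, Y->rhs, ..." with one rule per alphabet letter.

  step 0 ⇒ step 1: BAC ⇒ CA·BC·AA
    A ↦ BC
    B ↦ CA
    C ↦ AA

A->BC, B->CA, C->AA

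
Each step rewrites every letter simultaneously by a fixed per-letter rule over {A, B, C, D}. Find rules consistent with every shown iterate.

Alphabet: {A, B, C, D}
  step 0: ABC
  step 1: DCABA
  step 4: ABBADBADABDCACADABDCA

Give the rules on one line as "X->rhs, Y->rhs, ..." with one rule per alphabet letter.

A->D, B->CA, C->BA, D->AB

  step 0 ⇒ step 1: ABC ⇒ D·CA·BA
    A ↦ D
    B ↦ CA
    C ↦ BA
    D ↦ AB  (constrained at step 1)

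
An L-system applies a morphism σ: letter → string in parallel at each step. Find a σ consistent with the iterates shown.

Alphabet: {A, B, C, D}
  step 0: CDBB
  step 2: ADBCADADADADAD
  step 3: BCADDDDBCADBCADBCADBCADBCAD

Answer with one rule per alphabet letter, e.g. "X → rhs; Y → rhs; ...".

  step 2 ⇒ step 3: ADBCADADADADAD ⇒ BC·AD·DD·D·BC·AD·BC·AD·BC·AD·BC·AD·BC·AD
    A ↦ BC
    B ↦ DD
    C ↦ D
    D ↦ AD

A->BC, B->DD, C->D, D->AD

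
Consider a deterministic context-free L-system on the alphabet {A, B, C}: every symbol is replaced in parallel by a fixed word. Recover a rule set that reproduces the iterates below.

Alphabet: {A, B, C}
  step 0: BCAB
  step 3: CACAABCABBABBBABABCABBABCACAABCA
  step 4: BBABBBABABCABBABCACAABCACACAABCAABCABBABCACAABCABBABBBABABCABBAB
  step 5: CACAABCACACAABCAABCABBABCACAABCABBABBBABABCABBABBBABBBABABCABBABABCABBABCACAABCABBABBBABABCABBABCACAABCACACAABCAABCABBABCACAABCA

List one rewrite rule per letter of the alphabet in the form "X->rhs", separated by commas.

  step 4 ⇒ step 5: BBABBBABABCABBABCACAABCACACAABCAABCABBABCACAABCABBABBBABABCABBAB ⇒ CA·CA·AB·CA·CA·CA·AB·CA·AB·CA·BB·AB·CA·CA·AB·CA·BB·AB·BB·AB·AB·CA·BB·AB·BB·AB·BB·AB·AB·CA·BB·AB·AB·CA·BB·AB·CA·CA·AB·CA·BB·AB·BB·AB·AB·CA·BB·AB·CA·CA·AB·CA·CA·CA·AB·CA·AB·CA·BB·AB·CA·CA·AB·CA
    A ↦ AB
    B ↦ CA
    C ↦ BB

A->AB, B->CA, C->BB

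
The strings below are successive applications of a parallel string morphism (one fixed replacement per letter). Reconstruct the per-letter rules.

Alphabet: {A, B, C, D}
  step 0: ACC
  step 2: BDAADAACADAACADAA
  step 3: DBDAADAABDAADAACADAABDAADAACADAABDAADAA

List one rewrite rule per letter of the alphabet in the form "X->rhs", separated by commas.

A->DAA, B->D, C->CA, D->B

  step 2 ⇒ step 3: BDAADAACADAACADAA ⇒ D·B·DAA·DAA·B·DAA·DAA·CA·DAA·B·DAA·DAA·CA·DAA·B·DAA·DAA
    A ↦ DAA
    B ↦ D
    C ↦ CA
    D ↦ B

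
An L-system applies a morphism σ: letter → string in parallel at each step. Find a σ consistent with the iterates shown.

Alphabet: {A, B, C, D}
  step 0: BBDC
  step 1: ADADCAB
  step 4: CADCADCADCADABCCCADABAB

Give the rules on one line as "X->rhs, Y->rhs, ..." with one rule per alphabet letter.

A->C, B->AD, C->AB, D->C

  step 0 ⇒ step 1: BBDC ⇒ AD·AD·C·AB
    B ↦ AD
    C ↦ AB
    D ↦ C
    A ↦ C  (constrained at step 1)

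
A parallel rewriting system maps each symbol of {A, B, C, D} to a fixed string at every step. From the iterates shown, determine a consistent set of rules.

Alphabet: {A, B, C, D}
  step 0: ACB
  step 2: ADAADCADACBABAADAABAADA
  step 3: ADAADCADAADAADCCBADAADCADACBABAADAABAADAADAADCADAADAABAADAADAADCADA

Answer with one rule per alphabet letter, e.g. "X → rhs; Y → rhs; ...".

A->ADA, B->ABA, C->CB, D->ADC

  step 2 ⇒ step 3: ADAADCADACBABAADAABAADA ⇒ ADA·ADC·ADA·ADA·ADC·CB·ADA·ADC·ADA·CB·ABA·ADA·ABA·ADA·ADA·ADC·ADA·ADA·ABA·ADA·ADA·ADC·ADA
    A ↦ ADA
    B ↦ ABA
    C ↦ CB
    D ↦ ADC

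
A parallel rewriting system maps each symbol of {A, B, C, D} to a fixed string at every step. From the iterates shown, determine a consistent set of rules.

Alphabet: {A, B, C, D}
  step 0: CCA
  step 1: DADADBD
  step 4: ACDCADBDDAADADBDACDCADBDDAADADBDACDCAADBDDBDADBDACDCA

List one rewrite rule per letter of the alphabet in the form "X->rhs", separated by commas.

A->DBD, B->CDC, C->DA, D->A

  step 0 ⇒ step 1: CCA ⇒ DA·DA·DBD
    A ↦ DBD
    C ↦ DA
    B ↦ CDC  (constrained at step 1)
    D ↦ A  (constrained at step 1)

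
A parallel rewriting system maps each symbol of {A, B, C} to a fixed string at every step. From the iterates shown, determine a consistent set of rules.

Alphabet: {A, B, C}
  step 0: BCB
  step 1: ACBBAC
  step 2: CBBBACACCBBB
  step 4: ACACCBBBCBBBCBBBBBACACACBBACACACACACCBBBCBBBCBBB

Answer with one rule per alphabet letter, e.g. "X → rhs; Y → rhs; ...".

  step 1 ⇒ step 2: ACBBAC ⇒ CB·BB·AC·AC·CB·BB
    A ↦ CB
    B ↦ AC
    C ↦ BB

A->CB, B->AC, C->BB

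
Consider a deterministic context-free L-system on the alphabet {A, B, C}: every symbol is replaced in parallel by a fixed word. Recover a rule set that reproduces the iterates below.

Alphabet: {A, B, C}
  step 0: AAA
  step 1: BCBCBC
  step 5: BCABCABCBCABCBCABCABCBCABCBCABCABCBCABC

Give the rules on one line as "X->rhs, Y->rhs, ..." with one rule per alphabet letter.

  step 0 ⇒ step 1: AAA ⇒ BC·BC·BC
    A ↦ BC
    B ↦ A  (constrained at step 1)
    C ↦ BC  (constrained at step 1)

A->BC, B->A, C->BC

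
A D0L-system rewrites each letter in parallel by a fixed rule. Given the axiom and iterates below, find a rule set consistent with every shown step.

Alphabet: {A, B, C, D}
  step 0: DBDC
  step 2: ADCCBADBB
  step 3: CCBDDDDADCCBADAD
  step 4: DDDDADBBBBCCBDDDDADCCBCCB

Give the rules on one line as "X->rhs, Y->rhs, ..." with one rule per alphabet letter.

A->CC, B->AD, C->DD, D->B

  step 3 ⇒ step 4: CCBDDDDADCCBADAD ⇒ DD·DD·AD·B·B·B·B·CC·B·DD·DD·AD·CC·B·CC·B
    A ↦ CC
    B ↦ AD
    C ↦ DD
    D ↦ B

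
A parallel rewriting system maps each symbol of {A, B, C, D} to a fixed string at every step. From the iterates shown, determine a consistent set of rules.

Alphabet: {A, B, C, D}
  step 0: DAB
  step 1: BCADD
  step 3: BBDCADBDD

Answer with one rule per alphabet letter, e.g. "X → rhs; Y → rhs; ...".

  step 0 ⇒ step 1: DAB ⇒ B·CAD·D
    A ↦ CAD
    B ↦ D
    D ↦ B
    C ↦ D  (constrained at step 1)

A->CAD, B->D, C->D, D->B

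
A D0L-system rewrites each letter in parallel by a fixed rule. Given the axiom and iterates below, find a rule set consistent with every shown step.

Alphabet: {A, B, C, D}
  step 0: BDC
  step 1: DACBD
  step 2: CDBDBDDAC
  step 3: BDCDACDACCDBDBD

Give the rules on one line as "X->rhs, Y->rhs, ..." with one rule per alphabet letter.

  step 2 ⇒ step 3: CDBDBDDAC ⇒ BD·C·DA·C·DA·C·C·DBD·BD
    A ↦ DBD
    B ↦ DA
    C ↦ BD
    D ↦ C

A->DBD, B->DA, C->BD, D->C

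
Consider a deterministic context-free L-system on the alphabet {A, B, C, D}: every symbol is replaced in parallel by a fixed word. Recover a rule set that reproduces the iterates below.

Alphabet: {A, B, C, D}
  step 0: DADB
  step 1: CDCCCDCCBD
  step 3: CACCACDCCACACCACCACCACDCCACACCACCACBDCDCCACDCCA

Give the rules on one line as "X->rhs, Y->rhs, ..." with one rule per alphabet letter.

A->C, B->CBD, C->CA, D->CDC

  step 0 ⇒ step 1: DADB ⇒ CDC·C·CDC·CBD
    A ↦ C
    B ↦ CBD
    D ↦ CDC
    C ↦ CA  (constrained at step 1)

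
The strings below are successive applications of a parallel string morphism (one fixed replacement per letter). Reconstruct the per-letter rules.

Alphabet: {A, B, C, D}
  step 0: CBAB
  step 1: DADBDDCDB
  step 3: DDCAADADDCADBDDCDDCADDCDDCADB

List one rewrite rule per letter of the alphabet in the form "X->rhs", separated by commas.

  step 0 ⇒ step 1: CBAB ⇒ DA·DB·DDC·DB
    A ↦ DDC
    B ↦ DB
    C ↦ DA
    D ↦ A  (constrained at step 1)

A->DDC, B->DB, C->DA, D->A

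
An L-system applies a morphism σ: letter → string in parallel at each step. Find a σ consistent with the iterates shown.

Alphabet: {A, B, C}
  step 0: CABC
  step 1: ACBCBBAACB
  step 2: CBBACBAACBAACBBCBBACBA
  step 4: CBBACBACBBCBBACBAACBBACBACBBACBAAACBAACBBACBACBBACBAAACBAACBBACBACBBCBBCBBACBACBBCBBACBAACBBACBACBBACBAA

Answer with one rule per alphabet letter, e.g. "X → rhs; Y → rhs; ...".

  step 1 ⇒ step 2: ACBCBBAACB ⇒ CBB·ACB·A·ACB·A·A·CBB·CBB·ACB·A
    A ↦ CBB
    B ↦ A
    C ↦ ACB

A->CBB, B->A, C->ACB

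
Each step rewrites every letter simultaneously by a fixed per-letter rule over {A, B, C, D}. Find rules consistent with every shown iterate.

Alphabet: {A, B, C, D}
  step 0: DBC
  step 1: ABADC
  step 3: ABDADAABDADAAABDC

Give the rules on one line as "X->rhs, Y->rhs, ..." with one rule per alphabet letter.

A->DA, B->A, C->DC, D->AB

  step 0 ⇒ step 1: DBC ⇒ AB·A·DC
    B ↦ A
    C ↦ DC
    D ↦ AB
    A ↦ DA  (constrained at step 1)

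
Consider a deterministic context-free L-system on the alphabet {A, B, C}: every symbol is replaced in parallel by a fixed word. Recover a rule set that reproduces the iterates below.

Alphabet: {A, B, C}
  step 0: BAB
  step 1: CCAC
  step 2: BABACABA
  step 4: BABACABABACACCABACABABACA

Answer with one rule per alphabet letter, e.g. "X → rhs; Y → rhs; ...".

A->CA, B->C, C->BA

  step 1 ⇒ step 2: CCAC ⇒ BA·BA·CA·BA
    A ↦ CA
    C ↦ BA
  step 0 ⇒ step 1: BAB ⇒ C·CA·C
    B ↦ C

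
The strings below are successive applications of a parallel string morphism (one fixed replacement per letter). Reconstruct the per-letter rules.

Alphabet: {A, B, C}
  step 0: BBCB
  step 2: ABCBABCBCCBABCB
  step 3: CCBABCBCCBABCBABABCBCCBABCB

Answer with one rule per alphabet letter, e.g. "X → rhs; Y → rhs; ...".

A->C, B->CB, C->AB

  step 2 ⇒ step 3: ABCBABCBCCBABCB ⇒ C·CB·AB·CB·C·CB·AB·CB·AB·AB·CB·C·CB·AB·CB
    A ↦ C
    B ↦ CB
    C ↦ AB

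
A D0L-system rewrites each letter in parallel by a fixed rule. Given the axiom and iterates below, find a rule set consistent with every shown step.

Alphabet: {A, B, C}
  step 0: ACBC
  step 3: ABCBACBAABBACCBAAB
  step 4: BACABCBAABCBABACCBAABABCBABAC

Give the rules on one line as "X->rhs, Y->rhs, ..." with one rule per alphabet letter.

  step 3 ⇒ step 4: ABCBACBAABBACCBAAB ⇒ BA·C·AB·C·BA·AB·C·BA·BA·C·C·BA·AB·AB·C·BA·BA·C
    A ↦ BA
    B ↦ C
    C ↦ AB

A->BA, B->C, C->AB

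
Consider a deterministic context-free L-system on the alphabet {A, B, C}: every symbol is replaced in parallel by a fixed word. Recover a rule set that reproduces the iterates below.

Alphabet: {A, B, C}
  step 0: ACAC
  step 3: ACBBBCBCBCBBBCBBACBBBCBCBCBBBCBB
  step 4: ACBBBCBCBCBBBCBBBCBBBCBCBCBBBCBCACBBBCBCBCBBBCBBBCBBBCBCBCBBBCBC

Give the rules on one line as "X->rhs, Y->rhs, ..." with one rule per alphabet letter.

  step 3 ⇒ step 4: ACBBBCBCBCBBBCBBACBBBCBCBCBBBCBB ⇒ AC·BB·BC·BC·BC·BB·BC·BB·BC·BB·BC·BC·BC·BB·BC·BC·AC·BB·BC·BC·BC·BB·BC·BB·BC·BB·BC·BC·BC·BB·BC·BC
    A ↦ AC
    B ↦ BC
    C ↦ BB

A->AC, B->BC, C->BB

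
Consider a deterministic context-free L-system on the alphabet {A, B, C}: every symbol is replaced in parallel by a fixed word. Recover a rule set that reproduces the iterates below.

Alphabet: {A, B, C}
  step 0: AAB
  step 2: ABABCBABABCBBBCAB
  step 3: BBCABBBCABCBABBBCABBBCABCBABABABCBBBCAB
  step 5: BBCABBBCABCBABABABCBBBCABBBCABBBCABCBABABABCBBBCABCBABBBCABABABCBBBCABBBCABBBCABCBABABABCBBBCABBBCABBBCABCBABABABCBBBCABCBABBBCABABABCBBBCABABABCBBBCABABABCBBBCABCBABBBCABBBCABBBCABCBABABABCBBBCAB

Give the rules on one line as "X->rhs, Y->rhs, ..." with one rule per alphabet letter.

  step 2 ⇒ step 3: ABABCBABABCBBBCAB ⇒ BBC·AB·BBC·AB·CB·AB·BBC·AB·BBC·AB·CB·AB·AB·AB·CB·BBC·AB
    A ↦ BBC
    B ↦ AB
    C ↦ CB

A->BBC, B->AB, C->CB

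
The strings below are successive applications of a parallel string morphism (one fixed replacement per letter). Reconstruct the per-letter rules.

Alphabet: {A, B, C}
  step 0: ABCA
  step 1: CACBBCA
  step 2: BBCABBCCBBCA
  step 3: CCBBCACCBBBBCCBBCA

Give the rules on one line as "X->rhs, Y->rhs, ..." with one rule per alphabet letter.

  step 2 ⇒ step 3: BBCABBCCBBCA ⇒ C·C·BB·CA·C·C·BB·BB·C·C·BB·CA
    A ↦ CA
    B ↦ C
    C ↦ BB

A->CA, B->C, C->BB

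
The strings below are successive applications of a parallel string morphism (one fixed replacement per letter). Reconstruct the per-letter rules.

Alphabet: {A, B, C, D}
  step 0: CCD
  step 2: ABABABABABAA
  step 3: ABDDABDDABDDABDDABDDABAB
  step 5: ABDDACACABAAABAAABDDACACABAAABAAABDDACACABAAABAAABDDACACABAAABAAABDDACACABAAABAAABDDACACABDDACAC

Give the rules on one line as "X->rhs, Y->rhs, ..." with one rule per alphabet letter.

A->AB, B->DD, C->AA, D->AC

  step 2 ⇒ step 3: ABABABABABAA ⇒ AB·DD·AB·DD·AB·DD·AB·DD·AB·DD·AB·AB
    A ↦ AB
    B ↦ DD
    C ↦ AA  (constrained at step 0)
    D ↦ AC  (constrained at step 0)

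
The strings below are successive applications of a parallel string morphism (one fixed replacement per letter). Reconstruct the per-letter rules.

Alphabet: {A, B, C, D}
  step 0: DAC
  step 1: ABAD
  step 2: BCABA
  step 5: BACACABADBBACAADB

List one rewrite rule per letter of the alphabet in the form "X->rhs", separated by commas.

  step 1 ⇒ step 2: ABAD ⇒ B·CA·B·A
    A ↦ B
    B ↦ CA
    D ↦ A
  step 0 ⇒ step 1: DAC ⇒ A·B·AD
    C ↦ AD

A->B, B->CA, C->AD, D->A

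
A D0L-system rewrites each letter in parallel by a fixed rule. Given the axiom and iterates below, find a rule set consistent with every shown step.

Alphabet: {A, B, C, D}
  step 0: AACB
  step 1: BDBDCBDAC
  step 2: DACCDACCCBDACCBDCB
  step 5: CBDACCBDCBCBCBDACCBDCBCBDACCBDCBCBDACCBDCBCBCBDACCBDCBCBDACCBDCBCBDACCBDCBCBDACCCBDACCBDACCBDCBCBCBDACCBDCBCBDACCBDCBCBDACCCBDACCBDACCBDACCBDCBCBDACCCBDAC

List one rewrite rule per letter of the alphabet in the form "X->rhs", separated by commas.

A->BD, B->DAC, C->CB, D->C

  step 1 ⇒ step 2: BDBDCBDAC ⇒ DAC·C·DAC·C·CB·DAC·C·BD·CB
    A ↦ BD
    B ↦ DAC
    C ↦ CB
    D ↦ C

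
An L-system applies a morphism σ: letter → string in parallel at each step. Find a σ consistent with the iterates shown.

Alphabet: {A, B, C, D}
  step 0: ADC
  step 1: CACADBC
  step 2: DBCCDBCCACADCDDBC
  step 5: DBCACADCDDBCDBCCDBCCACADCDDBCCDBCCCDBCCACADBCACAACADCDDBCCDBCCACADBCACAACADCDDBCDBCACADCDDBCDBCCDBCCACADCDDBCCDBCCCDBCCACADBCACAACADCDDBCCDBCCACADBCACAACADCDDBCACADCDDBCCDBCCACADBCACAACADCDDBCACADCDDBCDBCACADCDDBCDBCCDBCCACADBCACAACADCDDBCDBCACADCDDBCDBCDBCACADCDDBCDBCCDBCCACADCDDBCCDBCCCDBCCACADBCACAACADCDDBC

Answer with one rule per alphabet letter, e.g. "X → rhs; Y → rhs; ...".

  step 1 ⇒ step 2: CACADBC ⇒ DBC·C·DBC·C·ACA·DCD·DBC
    A ↦ C
    B ↦ DCD
    C ↦ DBC
    D ↦ ACA

A->C, B->DCD, C->DBC, D->ACA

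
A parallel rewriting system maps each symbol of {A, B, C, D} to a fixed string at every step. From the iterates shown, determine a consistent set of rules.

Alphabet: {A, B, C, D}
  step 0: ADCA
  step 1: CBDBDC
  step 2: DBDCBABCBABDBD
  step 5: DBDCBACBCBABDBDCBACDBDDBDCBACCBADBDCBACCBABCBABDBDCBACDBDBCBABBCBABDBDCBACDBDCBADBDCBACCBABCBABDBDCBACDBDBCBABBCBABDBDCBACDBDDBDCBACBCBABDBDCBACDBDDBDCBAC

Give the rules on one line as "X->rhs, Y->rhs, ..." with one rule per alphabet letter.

  step 1 ⇒ step 2: CBDBDC ⇒ DBD·CBA·B·CBA·B·DBD
    B ↦ CBA
    C ↦ DBD
    D ↦ B
  step 0 ⇒ step 1: ADCA ⇒ C·B·DBD·C
    A ↦ C

A->C, B->CBA, C->DBD, D->B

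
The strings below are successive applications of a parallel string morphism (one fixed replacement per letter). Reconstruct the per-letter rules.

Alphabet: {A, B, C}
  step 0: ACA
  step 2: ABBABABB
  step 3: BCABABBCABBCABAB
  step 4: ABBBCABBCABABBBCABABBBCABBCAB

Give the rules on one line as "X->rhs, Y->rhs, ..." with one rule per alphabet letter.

A->BC, B->AB, C->B

  step 3 ⇒ step 4: BCABABBCABBCABAB ⇒ AB·B·BC·AB·BC·AB·AB·B·BC·AB·AB·B·BC·AB·BC·AB
    A ↦ BC
    B ↦ AB
    C ↦ B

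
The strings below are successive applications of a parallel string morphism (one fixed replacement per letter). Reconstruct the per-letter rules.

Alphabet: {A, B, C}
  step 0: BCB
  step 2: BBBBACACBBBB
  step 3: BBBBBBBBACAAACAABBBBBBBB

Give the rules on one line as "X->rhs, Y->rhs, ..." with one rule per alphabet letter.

A->AC, B->BB, C->AA

  step 2 ⇒ step 3: BBBBACACBBBB ⇒ BB·BB·BB·BB·AC·AA·AC·AA·BB·BB·BB·BB
    A ↦ AC
    B ↦ BB
    C ↦ AA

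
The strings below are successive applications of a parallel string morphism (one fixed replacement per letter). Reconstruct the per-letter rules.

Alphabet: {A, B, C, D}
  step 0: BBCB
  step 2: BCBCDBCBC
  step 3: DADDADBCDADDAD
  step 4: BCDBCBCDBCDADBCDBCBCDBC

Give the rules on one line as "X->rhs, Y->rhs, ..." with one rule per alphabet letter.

A->D, B->D, C->AD, D->BC

  step 3 ⇒ step 4: DADDADBCDADDAD ⇒ BC·D·BC·BC·D·BC·D·AD·BC·D·BC·BC·D·BC
    A ↦ D
    B ↦ D
    C ↦ AD
    D ↦ BC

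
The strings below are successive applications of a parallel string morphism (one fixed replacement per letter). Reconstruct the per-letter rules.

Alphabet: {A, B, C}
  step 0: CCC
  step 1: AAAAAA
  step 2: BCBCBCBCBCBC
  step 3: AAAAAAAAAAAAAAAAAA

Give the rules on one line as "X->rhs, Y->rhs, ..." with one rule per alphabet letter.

  step 2 ⇒ step 3: BCBCBCBCBCBC ⇒ A·AA·A·AA·A·AA·A·AA·A·AA·A·AA
    B ↦ A
    C ↦ AA
  step 1 ⇒ step 2: AAAAAA ⇒ BC·BC·BC·BC·BC·BC
    A ↦ BC

A->BC, B->A, C->AA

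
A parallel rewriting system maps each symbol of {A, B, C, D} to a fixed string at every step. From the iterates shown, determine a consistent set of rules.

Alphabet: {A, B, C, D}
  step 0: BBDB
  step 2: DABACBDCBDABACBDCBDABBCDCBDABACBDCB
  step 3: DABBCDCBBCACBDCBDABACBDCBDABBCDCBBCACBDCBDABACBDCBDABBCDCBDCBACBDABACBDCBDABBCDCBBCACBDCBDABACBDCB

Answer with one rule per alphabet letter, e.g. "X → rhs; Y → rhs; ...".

A->BC, B->DCB, C->ACB, D->DAB

  step 2 ⇒ step 3: DABACBDCBDABACBDCBDABBCDCBDABACBDCB ⇒ DAB·BC·DCB·BC·ACB·DCB·DAB·ACB·DCB·DAB·BC·DCB·BC·ACB·DCB·DAB·ACB·DCB·DAB·BC·DCB·DCB·ACB·DAB·ACB·DCB·DAB·BC·DCB·BC·ACB·DCB·DAB·ACB·DCB
    A ↦ BC
    B ↦ DCB
    C ↦ ACB
    D ↦ DAB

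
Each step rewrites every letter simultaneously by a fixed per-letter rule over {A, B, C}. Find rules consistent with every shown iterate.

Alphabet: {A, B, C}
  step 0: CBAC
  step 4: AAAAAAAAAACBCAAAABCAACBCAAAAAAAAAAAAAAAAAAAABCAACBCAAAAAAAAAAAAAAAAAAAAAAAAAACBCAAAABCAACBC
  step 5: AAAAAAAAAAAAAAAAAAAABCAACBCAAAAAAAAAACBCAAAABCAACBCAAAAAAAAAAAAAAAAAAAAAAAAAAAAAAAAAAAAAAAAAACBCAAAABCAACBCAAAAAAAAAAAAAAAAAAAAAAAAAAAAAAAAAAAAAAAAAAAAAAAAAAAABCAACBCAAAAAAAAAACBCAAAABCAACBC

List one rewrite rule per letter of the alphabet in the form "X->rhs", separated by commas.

A->AA, B->AAC, C->BC

  step 4 ⇒ step 5: AAAAAAAAAACBCAAAABCAACBCAAAAAAAAAAAAAAAAAAAABCAACBCAAAAAAAAAAAAAAAAAAAAAAAAAACBCAAAABCAACBC ⇒ AA·AA·AA·AA·AA·AA·AA·AA·AA·AA·BC·AAC·BC·AA·AA·AA·AA·AAC·BC·AA·AA·BC·AAC·BC·AA·AA·AA·AA·AA·AA·AA·AA·AA·AA·AA·AA·AA·AA·AA·AA·AA·AA·AA·AA·AAC·BC·AA·AA·BC·AAC·BC·AA·AA·AA·AA·AA·AA·AA·AA·AA·AA·AA·AA·AA·AA·AA·AA·AA·AA·AA·AA·AA·AA·AA·AA·AA·AA·BC·AAC·BC·AA·AA·AA·AA·AAC·BC·AA·AA·BC·AAC·BC
    A ↦ AA
    B ↦ AAC
    C ↦ BC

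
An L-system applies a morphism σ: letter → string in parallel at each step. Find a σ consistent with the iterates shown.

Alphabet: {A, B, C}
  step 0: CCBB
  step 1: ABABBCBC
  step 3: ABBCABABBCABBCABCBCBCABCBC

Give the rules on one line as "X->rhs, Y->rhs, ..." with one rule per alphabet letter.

  step 0 ⇒ step 1: CCBB ⇒ AB·AB·BC·BC
    B ↦ BC
    C ↦ AB
    A ↦ C  (constrained at step 1)

A->C, B->BC, C->AB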